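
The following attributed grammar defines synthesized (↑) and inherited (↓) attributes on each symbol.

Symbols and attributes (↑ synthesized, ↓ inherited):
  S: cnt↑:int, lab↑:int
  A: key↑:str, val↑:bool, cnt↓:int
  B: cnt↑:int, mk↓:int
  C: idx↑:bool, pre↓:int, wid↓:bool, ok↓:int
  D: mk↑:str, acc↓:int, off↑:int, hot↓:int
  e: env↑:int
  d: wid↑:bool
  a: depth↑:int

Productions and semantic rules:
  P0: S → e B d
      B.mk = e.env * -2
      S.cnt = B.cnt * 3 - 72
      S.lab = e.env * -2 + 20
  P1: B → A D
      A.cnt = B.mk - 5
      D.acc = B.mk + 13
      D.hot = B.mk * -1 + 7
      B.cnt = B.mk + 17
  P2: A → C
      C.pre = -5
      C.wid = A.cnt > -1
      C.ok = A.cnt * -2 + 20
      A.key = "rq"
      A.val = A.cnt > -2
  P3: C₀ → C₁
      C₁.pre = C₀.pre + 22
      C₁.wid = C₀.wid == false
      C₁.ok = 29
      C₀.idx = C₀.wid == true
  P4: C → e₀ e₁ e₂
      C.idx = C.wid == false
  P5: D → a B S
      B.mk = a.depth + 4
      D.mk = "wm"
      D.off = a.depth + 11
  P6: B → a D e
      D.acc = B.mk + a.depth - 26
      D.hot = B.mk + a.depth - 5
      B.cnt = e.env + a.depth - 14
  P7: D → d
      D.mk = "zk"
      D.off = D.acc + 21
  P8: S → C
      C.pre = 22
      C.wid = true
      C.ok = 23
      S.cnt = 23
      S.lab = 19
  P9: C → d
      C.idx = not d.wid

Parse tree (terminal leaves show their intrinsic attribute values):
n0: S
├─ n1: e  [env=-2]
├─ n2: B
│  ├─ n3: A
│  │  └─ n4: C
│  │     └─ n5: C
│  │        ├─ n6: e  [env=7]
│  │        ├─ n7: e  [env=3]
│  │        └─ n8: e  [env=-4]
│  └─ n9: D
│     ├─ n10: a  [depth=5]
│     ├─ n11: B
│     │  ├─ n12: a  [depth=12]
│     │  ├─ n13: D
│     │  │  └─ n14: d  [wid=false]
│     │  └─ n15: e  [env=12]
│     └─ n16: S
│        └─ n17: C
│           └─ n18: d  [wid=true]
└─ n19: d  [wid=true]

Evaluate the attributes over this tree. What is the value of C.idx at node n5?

false

1. n1.env = -2  [terminal]
2. n2.mk = 4  [e.env * -2]
3. n3.cnt = -1  [B.mk - 5]
4. n4.pre = -5  [-5]
5. n4.wid = false  [A.cnt > -1]
6. n4.ok = 22  [A.cnt * -2 + 20]
7. n5.pre = 17  [C₀.pre + 22]
8. n5.wid = true  [C₀.wid == false]
9. n5.ok = 29  [29]
10. n6.env = 7  [terminal]
11. n7.env = 3  [terminal]
12. n8.env = -4  [terminal]
13. n5.idx = false  [C.wid == false]
14. n4.idx = false  [C₀.wid == true]
15. n3.key = "rq"  ["rq"]
16. n3.val = true  [A.cnt > -2]
17. n9.acc = 17  [B.mk + 13]
18. n9.hot = 3  [B.mk * -1 + 7]
19. n10.depth = 5  [terminal]
20. n11.mk = 9  [a.depth + 4]
21. n12.depth = 12  [terminal]
22. n13.acc = -5  [B.mk + a.depth - 26]
23. n13.hot = 16  [B.mk + a.depth - 5]
24. n14.wid = false  [terminal]
25. n13.mk = "zk"  ["zk"]
26. n13.off = 16  [D.acc + 21]
27. n15.env = 12  [terminal]
28. n11.cnt = 10  [e.env + a.depth - 14]
29. n17.pre = 22  [22]
30. n17.wid = true  [true]
31. n17.ok = 23  [23]
32. n18.wid = true  [terminal]
33. n17.idx = false  [not d.wid]
34. n16.cnt = 23  [23]
35. n16.lab = 19  [19]
36. n9.mk = "wm"  ["wm"]
37. n9.off = 16  [a.depth + 11]
38. n2.cnt = 21  [B.mk + 17]
39. n19.wid = true  [terminal]
40. n0.cnt = -9  [B.cnt * 3 - 72]
41. n0.lab = 24  [e.env * -2 + 20]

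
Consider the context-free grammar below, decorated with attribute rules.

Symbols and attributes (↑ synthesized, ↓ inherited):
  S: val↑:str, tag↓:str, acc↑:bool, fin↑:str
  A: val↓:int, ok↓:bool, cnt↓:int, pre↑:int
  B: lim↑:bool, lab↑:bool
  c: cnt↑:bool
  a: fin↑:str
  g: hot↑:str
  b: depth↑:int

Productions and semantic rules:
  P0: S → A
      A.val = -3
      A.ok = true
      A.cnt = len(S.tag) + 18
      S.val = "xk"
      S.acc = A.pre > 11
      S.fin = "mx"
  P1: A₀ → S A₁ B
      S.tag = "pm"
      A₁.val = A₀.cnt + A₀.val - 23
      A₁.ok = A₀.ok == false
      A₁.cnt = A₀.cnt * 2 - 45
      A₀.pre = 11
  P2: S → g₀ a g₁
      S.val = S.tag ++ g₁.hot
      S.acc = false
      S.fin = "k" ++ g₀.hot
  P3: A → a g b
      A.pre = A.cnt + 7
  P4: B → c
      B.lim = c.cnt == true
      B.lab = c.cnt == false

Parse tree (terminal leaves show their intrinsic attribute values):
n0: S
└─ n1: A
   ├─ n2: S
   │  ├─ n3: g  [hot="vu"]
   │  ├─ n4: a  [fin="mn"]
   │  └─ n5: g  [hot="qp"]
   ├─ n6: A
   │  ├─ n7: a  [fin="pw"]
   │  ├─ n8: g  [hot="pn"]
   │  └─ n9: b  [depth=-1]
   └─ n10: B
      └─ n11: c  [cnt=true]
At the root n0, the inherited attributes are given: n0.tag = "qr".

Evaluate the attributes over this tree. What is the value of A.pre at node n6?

2

1. n0.tag = "qr"  [given at root]
2. n1.val = -3  [-3]
3. n1.ok = true  [true]
4. n1.cnt = 20  [len(S.tag) + 18]
5. n2.tag = "pm"  ["pm"]
6. n3.hot = "vu"  [terminal]
7. n4.fin = "mn"  [terminal]
8. n5.hot = "qp"  [terminal]
9. n2.val = "pmqp"  [S.tag ++ g₁.hot]
10. n2.acc = false  [false]
11. n2.fin = "kvu"  ["k" ++ g₀.hot]
12. n6.val = -6  [A₀.cnt + A₀.val - 23]
13. n6.ok = false  [A₀.ok == false]
14. n6.cnt = -5  [A₀.cnt * 2 - 45]
15. n7.fin = "pw"  [terminal]
16. n8.hot = "pn"  [terminal]
17. n9.depth = -1  [terminal]
18. n6.pre = 2  [A.cnt + 7]
19. n11.cnt = true  [terminal]
20. n10.lim = true  [c.cnt == true]
21. n10.lab = false  [c.cnt == false]
22. n1.pre = 11  [11]
23. n0.val = "xk"  ["xk"]
24. n0.acc = false  [A.pre > 11]
25. n0.fin = "mx"  ["mx"]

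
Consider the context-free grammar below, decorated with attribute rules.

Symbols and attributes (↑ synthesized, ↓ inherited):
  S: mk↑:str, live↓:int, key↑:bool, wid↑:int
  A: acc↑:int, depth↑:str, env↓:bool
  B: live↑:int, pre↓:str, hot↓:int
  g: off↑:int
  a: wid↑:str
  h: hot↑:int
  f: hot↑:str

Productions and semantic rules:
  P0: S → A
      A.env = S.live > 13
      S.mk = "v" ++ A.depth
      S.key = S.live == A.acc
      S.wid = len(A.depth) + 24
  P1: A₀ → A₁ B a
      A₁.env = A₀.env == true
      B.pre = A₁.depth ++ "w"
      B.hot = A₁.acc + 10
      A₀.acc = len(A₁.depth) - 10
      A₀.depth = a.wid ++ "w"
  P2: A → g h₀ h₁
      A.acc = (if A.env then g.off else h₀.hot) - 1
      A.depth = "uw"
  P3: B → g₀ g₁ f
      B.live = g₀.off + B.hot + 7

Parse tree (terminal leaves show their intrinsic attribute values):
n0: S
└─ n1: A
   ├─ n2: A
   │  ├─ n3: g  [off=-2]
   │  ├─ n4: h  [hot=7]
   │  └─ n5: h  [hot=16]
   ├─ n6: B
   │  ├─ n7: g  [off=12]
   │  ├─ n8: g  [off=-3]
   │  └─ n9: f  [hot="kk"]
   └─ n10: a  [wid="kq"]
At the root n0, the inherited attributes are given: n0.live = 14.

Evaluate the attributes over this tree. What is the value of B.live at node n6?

26

1. n0.live = 14  [given at root]
2. n1.env = true  [S.live > 13]
3. n2.env = true  [A₀.env == true]
4. n3.off = -2  [terminal]
5. n4.hot = 7  [terminal]
6. n5.hot = 16  [terminal]
7. n2.acc = -3  [(if A.env then g.off else h₀.hot) - 1]
8. n2.depth = "uw"  ["uw"]
9. n6.pre = "uww"  [A₁.depth ++ "w"]
10. n6.hot = 7  [A₁.acc + 10]
11. n7.off = 12  [terminal]
12. n8.off = -3  [terminal]
13. n9.hot = "kk"  [terminal]
14. n6.live = 26  [g₀.off + B.hot + 7]
15. n10.wid = "kq"  [terminal]
16. n1.acc = -8  [len(A₁.depth) - 10]
17. n1.depth = "kqw"  [a.wid ++ "w"]
18. n0.mk = "vkqw"  ["v" ++ A.depth]
19. n0.key = false  [S.live == A.acc]
20. n0.wid = 27  [len(A.depth) + 24]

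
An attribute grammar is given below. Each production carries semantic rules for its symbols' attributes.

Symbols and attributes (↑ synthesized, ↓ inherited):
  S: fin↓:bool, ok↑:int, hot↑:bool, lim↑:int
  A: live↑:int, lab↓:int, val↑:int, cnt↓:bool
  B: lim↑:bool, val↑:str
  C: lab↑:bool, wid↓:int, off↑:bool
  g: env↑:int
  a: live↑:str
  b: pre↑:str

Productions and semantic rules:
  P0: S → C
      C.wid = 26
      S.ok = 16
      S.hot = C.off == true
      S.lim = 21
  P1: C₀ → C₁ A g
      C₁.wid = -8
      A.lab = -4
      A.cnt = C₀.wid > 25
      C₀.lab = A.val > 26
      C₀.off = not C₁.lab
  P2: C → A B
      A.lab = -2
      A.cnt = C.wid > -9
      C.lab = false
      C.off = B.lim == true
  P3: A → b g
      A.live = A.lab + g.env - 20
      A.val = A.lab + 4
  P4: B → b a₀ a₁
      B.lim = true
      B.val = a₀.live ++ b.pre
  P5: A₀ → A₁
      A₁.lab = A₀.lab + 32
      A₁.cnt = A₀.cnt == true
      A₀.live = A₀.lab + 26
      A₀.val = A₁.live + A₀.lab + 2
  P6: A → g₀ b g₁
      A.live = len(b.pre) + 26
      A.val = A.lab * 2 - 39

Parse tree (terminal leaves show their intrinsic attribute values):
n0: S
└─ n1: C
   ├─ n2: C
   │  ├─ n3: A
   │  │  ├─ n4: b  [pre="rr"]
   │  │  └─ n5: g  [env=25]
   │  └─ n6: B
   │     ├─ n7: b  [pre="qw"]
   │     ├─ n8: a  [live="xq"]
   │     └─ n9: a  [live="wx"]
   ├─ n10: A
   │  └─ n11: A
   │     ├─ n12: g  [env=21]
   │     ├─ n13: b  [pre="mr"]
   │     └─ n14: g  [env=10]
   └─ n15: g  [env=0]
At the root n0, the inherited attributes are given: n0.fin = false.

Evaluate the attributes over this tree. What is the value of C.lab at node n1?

false

1. n0.fin = false  [given at root]
2. n1.wid = 26  [26]
3. n2.wid = -8  [-8]
4. n3.lab = -2  [-2]
5. n3.cnt = true  [C.wid > -9]
6. n4.pre = "rr"  [terminal]
7. n5.env = 25  [terminal]
8. n3.live = 3  [A.lab + g.env - 20]
9. n3.val = 2  [A.lab + 4]
10. n7.pre = "qw"  [terminal]
11. n8.live = "xq"  [terminal]
12. n9.live = "wx"  [terminal]
13. n6.lim = true  [true]
14. n6.val = "xqqw"  [a₀.live ++ b.pre]
15. n2.lab = false  [false]
16. n2.off = true  [B.lim == true]
17. n10.lab = -4  [-4]
18. n10.cnt = true  [C₀.wid > 25]
19. n11.lab = 28  [A₀.lab + 32]
20. n11.cnt = true  [A₀.cnt == true]
21. n12.env = 21  [terminal]
22. n13.pre = "mr"  [terminal]
23. n14.env = 10  [terminal]
24. n11.live = 28  [len(b.pre) + 26]
25. n11.val = 17  [A.lab * 2 - 39]
26. n10.live = 22  [A₀.lab + 26]
27. n10.val = 26  [A₁.live + A₀.lab + 2]
28. n15.env = 0  [terminal]
29. n1.lab = false  [A.val > 26]
30. n1.off = true  [not C₁.lab]
31. n0.ok = 16  [16]
32. n0.hot = true  [C.off == true]
33. n0.lim = 21  [21]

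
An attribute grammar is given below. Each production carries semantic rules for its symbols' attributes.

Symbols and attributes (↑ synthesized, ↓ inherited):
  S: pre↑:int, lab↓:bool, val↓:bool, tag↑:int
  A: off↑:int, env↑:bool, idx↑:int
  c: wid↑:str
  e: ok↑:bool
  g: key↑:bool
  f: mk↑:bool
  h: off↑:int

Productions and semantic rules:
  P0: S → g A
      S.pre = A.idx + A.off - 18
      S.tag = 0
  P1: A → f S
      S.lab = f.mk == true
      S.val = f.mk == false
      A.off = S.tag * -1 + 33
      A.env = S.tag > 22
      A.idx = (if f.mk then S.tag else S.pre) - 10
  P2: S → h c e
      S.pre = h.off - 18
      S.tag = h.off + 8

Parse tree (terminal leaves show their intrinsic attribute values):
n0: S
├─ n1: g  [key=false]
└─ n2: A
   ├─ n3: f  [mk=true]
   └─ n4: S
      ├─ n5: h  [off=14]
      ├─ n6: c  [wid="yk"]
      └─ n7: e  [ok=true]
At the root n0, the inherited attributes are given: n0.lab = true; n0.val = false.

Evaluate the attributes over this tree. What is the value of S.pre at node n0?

5

1. n0.lab = true  [given at root]
2. n0.val = false  [given at root]
3. n1.key = false  [terminal]
4. n3.mk = true  [terminal]
5. n4.lab = true  [f.mk == true]
6. n4.val = false  [f.mk == false]
7. n5.off = 14  [terminal]
8. n6.wid = "yk"  [terminal]
9. n7.ok = true  [terminal]
10. n4.pre = -4  [h.off - 18]
11. n4.tag = 22  [h.off + 8]
12. n2.off = 11  [S.tag * -1 + 33]
13. n2.env = false  [S.tag > 22]
14. n2.idx = 12  [(if f.mk then S.tag else S.pre) - 10]
15. n0.pre = 5  [A.idx + A.off - 18]
16. n0.tag = 0  [0]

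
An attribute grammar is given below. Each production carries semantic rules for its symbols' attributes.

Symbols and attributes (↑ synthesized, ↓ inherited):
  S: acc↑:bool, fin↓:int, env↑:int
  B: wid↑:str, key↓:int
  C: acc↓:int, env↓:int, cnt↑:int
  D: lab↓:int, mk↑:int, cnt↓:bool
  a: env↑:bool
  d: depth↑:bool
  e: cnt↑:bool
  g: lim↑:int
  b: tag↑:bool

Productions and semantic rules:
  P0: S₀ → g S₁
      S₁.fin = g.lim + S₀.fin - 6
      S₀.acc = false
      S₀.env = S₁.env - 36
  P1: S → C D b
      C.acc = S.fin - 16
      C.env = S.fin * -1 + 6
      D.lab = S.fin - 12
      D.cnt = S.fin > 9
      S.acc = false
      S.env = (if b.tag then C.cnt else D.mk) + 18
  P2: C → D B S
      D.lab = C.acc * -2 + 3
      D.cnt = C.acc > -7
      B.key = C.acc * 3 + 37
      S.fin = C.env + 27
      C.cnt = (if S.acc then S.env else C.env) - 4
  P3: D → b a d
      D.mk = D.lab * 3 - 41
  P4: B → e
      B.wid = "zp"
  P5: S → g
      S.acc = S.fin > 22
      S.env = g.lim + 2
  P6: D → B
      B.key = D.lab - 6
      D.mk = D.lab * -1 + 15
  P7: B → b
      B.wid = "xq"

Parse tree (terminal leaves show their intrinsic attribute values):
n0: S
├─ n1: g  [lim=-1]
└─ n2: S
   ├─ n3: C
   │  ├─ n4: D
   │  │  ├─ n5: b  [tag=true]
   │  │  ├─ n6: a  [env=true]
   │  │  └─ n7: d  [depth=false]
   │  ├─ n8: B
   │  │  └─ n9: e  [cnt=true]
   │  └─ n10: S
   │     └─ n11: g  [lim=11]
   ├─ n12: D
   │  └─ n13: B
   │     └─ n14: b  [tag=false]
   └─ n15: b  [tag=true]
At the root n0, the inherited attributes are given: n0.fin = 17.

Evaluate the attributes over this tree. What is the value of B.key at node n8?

1. n0.fin = 17  [given at root]
2. n1.lim = -1  [terminal]
3. n2.fin = 10  [g.lim + S₀.fin - 6]
4. n3.acc = -6  [S.fin - 16]
5. n3.env = -4  [S.fin * -1 + 6]
6. n4.lab = 15  [C.acc * -2 + 3]
7. n4.cnt = true  [C.acc > -7]
8. n5.tag = true  [terminal]
9. n6.env = true  [terminal]
10. n7.depth = false  [terminal]
11. n4.mk = 4  [D.lab * 3 - 41]
12. n8.key = 19  [C.acc * 3 + 37]
13. n9.cnt = true  [terminal]
14. n8.wid = "zp"  ["zp"]
15. n10.fin = 23  [C.env + 27]
16. n11.lim = 11  [terminal]
17. n10.acc = true  [S.fin > 22]
18. n10.env = 13  [g.lim + 2]
19. n3.cnt = 9  [(if S.acc then S.env else C.env) - 4]
20. n12.lab = -2  [S.fin - 12]
21. n12.cnt = true  [S.fin > 9]
22. n13.key = -8  [D.lab - 6]
23. n14.tag = false  [terminal]
24. n13.wid = "xq"  ["xq"]
25. n12.mk = 17  [D.lab * -1 + 15]
26. n15.tag = true  [terminal]
27. n2.acc = false  [false]
28. n2.env = 27  [(if b.tag then C.cnt else D.mk) + 18]
29. n0.acc = false  [false]
30. n0.env = -9  [S₁.env - 36]

19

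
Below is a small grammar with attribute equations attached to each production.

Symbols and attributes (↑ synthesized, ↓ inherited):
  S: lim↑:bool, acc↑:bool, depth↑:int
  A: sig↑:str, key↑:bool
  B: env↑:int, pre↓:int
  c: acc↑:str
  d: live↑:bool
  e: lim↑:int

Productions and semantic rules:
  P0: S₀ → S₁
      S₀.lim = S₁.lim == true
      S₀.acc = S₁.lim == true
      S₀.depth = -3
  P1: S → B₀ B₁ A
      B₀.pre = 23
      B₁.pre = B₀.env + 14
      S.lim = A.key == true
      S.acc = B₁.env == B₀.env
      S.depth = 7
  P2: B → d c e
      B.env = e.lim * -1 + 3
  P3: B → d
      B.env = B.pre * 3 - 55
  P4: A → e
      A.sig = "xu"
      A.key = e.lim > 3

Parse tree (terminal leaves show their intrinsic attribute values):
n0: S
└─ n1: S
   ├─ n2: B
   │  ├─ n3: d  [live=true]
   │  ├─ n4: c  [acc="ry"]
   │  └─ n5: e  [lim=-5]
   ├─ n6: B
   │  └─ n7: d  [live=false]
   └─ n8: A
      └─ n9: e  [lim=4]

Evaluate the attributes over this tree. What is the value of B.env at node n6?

1. n2.pre = 23  [23]
2. n3.live = true  [terminal]
3. n4.acc = "ry"  [terminal]
4. n5.lim = -5  [terminal]
5. n2.env = 8  [e.lim * -1 + 3]
6. n6.pre = 22  [B₀.env + 14]
7. n7.live = false  [terminal]
8. n6.env = 11  [B.pre * 3 - 55]
9. n9.lim = 4  [terminal]
10. n8.sig = "xu"  ["xu"]
11. n8.key = true  [e.lim > 3]
12. n1.lim = true  [A.key == true]
13. n1.acc = false  [B₁.env == B₀.env]
14. n1.depth = 7  [7]
15. n0.lim = true  [S₁.lim == true]
16. n0.acc = true  [S₁.lim == true]
17. n0.depth = -3  [-3]

11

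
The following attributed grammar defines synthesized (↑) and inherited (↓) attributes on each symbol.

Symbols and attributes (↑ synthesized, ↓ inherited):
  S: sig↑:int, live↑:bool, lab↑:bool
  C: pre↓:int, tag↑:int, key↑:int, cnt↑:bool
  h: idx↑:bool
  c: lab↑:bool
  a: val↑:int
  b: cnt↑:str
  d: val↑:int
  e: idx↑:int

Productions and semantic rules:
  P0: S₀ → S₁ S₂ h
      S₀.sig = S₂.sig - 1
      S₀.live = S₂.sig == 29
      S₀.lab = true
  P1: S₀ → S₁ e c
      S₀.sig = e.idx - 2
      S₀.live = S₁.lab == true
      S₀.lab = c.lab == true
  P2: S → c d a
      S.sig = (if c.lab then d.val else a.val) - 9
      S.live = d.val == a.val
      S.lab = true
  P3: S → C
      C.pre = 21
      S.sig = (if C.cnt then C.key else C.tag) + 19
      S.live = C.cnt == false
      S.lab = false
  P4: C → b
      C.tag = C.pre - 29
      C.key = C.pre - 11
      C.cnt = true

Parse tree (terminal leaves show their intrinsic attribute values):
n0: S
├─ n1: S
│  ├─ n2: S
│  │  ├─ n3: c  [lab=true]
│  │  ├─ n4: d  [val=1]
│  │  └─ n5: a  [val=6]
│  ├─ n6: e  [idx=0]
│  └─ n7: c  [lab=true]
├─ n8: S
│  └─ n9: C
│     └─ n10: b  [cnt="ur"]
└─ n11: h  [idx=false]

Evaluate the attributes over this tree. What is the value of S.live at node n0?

true

1. n3.lab = true  [terminal]
2. n4.val = 1  [terminal]
3. n5.val = 6  [terminal]
4. n2.sig = -8  [(if c.lab then d.val else a.val) - 9]
5. n2.live = false  [d.val == a.val]
6. n2.lab = true  [true]
7. n6.idx = 0  [terminal]
8. n7.lab = true  [terminal]
9. n1.sig = -2  [e.idx - 2]
10. n1.live = true  [S₁.lab == true]
11. n1.lab = true  [c.lab == true]
12. n9.pre = 21  [21]
13. n10.cnt = "ur"  [terminal]
14. n9.tag = -8  [C.pre - 29]
15. n9.key = 10  [C.pre - 11]
16. n9.cnt = true  [true]
17. n8.sig = 29  [(if C.cnt then C.key else C.tag) + 19]
18. n8.live = false  [C.cnt == false]
19. n8.lab = false  [false]
20. n11.idx = false  [terminal]
21. n0.sig = 28  [S₂.sig - 1]
22. n0.live = true  [S₂.sig == 29]
23. n0.lab = true  [true]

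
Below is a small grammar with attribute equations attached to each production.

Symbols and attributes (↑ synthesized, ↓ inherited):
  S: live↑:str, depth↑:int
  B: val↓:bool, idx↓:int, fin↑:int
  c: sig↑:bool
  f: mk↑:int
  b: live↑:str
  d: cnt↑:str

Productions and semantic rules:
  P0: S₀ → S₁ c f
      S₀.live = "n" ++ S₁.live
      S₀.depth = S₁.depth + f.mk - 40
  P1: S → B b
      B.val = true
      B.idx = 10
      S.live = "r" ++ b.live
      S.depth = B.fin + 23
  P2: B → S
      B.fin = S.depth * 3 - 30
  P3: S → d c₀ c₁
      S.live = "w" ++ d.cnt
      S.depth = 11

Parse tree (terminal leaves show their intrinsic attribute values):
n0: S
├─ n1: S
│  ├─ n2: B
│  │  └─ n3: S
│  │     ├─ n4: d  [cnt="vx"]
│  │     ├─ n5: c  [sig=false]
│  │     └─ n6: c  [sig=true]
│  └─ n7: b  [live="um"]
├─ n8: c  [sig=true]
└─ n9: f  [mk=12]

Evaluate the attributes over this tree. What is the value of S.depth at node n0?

-2

1. n2.val = true  [true]
2. n2.idx = 10  [10]
3. n4.cnt = "vx"  [terminal]
4. n5.sig = false  [terminal]
5. n6.sig = true  [terminal]
6. n3.live = "wvx"  ["w" ++ d.cnt]
7. n3.depth = 11  [11]
8. n2.fin = 3  [S.depth * 3 - 30]
9. n7.live = "um"  [terminal]
10. n1.live = "rum"  ["r" ++ b.live]
11. n1.depth = 26  [B.fin + 23]
12. n8.sig = true  [terminal]
13. n9.mk = 12  [terminal]
14. n0.live = "nrum"  ["n" ++ S₁.live]
15. n0.depth = -2  [S₁.depth + f.mk - 40]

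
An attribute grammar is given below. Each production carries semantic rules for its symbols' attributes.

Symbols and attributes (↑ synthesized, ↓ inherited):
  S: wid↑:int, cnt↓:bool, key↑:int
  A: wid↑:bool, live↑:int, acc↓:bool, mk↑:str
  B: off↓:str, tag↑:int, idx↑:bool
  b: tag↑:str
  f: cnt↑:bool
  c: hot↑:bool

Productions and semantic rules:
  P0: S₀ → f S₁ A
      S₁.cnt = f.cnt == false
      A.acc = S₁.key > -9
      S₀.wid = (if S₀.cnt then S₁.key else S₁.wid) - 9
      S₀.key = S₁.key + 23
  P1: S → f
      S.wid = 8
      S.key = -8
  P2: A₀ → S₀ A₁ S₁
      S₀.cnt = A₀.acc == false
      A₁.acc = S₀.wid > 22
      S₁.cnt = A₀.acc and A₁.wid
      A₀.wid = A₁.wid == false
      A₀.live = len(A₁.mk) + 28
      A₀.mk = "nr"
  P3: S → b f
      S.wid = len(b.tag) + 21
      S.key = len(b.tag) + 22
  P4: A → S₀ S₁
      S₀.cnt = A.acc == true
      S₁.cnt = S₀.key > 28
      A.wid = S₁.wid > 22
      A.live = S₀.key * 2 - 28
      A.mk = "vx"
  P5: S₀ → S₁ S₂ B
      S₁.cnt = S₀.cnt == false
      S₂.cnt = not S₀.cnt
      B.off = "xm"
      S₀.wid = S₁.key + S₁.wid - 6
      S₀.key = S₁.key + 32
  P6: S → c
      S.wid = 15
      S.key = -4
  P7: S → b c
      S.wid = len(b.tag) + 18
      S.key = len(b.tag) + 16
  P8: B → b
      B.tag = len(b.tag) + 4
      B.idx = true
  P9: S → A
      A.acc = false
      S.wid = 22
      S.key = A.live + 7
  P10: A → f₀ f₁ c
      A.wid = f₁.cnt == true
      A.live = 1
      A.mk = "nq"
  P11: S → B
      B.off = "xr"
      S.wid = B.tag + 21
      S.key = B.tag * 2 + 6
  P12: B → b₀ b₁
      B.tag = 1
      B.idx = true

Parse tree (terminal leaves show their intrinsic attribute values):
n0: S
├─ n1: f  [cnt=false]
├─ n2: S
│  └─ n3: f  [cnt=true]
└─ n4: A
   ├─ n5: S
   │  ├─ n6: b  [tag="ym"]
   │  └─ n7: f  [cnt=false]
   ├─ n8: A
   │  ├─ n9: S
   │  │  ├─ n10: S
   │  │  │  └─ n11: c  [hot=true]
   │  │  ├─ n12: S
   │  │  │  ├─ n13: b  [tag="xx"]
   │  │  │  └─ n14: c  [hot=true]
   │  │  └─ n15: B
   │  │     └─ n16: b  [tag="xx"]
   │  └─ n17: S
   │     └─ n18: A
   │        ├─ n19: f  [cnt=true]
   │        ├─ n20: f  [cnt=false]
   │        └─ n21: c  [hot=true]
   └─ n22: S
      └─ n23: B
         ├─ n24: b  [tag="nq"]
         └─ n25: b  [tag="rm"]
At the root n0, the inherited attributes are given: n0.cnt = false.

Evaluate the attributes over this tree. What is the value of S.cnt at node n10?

false

1. n0.cnt = false  [given at root]
2. n1.cnt = false  [terminal]
3. n2.cnt = true  [f.cnt == false]
4. n3.cnt = true  [terminal]
5. n2.wid = 8  [8]
6. n2.key = -8  [-8]
7. n4.acc = true  [S₁.key > -9]
8. n5.cnt = false  [A₀.acc == false]
9. n6.tag = "ym"  [terminal]
10. n7.cnt = false  [terminal]
11. n5.wid = 23  [len(b.tag) + 21]
12. n5.key = 24  [len(b.tag) + 22]
13. n8.acc = true  [S₀.wid > 22]
14. n9.cnt = true  [A.acc == true]
15. n10.cnt = false  [S₀.cnt == false]
16. n11.hot = true  [terminal]
17. n10.wid = 15  [15]
18. n10.key = -4  [-4]
19. n12.cnt = false  [not S₀.cnt]
20. n13.tag = "xx"  [terminal]
21. n14.hot = true  [terminal]
22. n12.wid = 20  [len(b.tag) + 18]
23. n12.key = 18  [len(b.tag) + 16]
24. n15.off = "xm"  ["xm"]
25. n16.tag = "xx"  [terminal]
26. n15.tag = 6  [len(b.tag) + 4]
27. n15.idx = true  [true]
28. n9.wid = 5  [S₁.key + S₁.wid - 6]
29. n9.key = 28  [S₁.key + 32]
30. n17.cnt = false  [S₀.key > 28]
31. n18.acc = false  [false]
32. n19.cnt = true  [terminal]
33. n20.cnt = false  [terminal]
34. n21.hot = true  [terminal]
35. n18.wid = false  [f₁.cnt == true]
36. n18.live = 1  [1]
37. n18.mk = "nq"  ["nq"]
38. n17.wid = 22  [22]
39. n17.key = 8  [A.live + 7]
40. n8.wid = false  [S₁.wid > 22]
41. n8.live = 28  [S₀.key * 2 - 28]
42. n8.mk = "vx"  ["vx"]
43. n22.cnt = false  [A₀.acc and A₁.wid]
44. n23.off = "xr"  ["xr"]
45. n24.tag = "nq"  [terminal]
46. n25.tag = "rm"  [terminal]
47. n23.tag = 1  [1]
48. n23.idx = true  [true]
49. n22.wid = 22  [B.tag + 21]
50. n22.key = 8  [B.tag * 2 + 6]
51. n4.wid = true  [A₁.wid == false]
52. n4.live = 30  [len(A₁.mk) + 28]
53. n4.mk = "nr"  ["nr"]
54. n0.wid = -1  [(if S₀.cnt then S₁.key else S₁.wid) - 9]
55. n0.key = 15  [S₁.key + 23]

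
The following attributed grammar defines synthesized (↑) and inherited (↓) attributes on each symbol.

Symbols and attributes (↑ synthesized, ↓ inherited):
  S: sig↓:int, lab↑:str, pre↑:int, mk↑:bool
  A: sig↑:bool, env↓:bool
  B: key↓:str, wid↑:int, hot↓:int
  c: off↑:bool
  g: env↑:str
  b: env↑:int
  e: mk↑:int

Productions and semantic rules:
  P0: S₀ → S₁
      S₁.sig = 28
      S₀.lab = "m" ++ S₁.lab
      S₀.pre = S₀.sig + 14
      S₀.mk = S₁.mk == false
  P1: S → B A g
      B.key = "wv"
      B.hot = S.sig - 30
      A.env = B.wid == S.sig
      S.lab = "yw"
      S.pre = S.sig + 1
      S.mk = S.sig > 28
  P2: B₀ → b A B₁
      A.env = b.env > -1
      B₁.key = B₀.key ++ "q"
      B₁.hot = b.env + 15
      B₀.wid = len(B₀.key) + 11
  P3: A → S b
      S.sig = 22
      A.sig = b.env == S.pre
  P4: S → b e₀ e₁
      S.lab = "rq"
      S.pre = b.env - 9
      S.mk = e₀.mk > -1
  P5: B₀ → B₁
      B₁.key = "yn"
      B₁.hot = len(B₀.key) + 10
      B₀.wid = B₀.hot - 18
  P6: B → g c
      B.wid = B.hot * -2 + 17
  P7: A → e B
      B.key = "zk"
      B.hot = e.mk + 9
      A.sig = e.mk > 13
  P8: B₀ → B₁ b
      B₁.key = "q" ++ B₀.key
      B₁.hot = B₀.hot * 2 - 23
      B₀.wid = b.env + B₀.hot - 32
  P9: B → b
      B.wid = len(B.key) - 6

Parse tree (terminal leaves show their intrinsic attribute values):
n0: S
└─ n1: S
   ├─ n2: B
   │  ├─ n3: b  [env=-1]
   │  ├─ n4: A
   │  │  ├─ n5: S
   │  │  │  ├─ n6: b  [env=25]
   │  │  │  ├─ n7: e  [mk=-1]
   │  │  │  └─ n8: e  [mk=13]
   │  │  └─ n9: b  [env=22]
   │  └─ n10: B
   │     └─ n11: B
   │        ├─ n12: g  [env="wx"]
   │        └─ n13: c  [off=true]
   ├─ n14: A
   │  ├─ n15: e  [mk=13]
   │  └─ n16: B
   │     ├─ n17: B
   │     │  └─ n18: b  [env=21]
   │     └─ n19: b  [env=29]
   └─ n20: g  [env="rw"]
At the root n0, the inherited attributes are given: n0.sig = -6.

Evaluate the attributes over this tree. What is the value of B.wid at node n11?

-9

1. n0.sig = -6  [given at root]
2. n1.sig = 28  [28]
3. n2.key = "wv"  ["wv"]
4. n2.hot = -2  [S.sig - 30]
5. n3.env = -1  [terminal]
6. n4.env = false  [b.env > -1]
7. n5.sig = 22  [22]
8. n6.env = 25  [terminal]
9. n7.mk = -1  [terminal]
10. n8.mk = 13  [terminal]
11. n5.lab = "rq"  ["rq"]
12. n5.pre = 16  [b.env - 9]
13. n5.mk = false  [e₀.mk > -1]
14. n9.env = 22  [terminal]
15. n4.sig = false  [b.env == S.pre]
16. n10.key = "wvq"  [B₀.key ++ "q"]
17. n10.hot = 14  [b.env + 15]
18. n11.key = "yn"  ["yn"]
19. n11.hot = 13  [len(B₀.key) + 10]
20. n12.env = "wx"  [terminal]
21. n13.off = true  [terminal]
22. n11.wid = -9  [B.hot * -2 + 17]
23. n10.wid = -4  [B₀.hot - 18]
24. n2.wid = 13  [len(B₀.key) + 11]
25. n14.env = false  [B.wid == S.sig]
26. n15.mk = 13  [terminal]
27. n16.key = "zk"  ["zk"]
28. n16.hot = 22  [e.mk + 9]
29. n17.key = "qzk"  ["q" ++ B₀.key]
30. n17.hot = 21  [B₀.hot * 2 - 23]
31. n18.env = 21  [terminal]
32. n17.wid = -3  [len(B.key) - 6]
33. n19.env = 29  [terminal]
34. n16.wid = 19  [b.env + B₀.hot - 32]
35. n14.sig = false  [e.mk > 13]
36. n20.env = "rw"  [terminal]
37. n1.lab = "yw"  ["yw"]
38. n1.pre = 29  [S.sig + 1]
39. n1.mk = false  [S.sig > 28]
40. n0.lab = "myw"  ["m" ++ S₁.lab]
41. n0.pre = 8  [S₀.sig + 14]
42. n0.mk = true  [S₁.mk == false]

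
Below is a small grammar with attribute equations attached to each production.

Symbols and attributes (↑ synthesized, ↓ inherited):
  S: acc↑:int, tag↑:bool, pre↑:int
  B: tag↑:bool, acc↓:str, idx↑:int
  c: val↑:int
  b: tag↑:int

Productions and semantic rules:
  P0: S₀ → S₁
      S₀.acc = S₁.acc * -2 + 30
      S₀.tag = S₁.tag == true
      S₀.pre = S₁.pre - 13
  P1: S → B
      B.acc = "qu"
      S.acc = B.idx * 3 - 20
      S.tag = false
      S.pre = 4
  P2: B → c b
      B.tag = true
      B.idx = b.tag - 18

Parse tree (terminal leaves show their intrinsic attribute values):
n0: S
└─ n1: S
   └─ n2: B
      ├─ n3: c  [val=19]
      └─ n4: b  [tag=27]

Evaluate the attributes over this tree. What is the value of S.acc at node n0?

1. n2.acc = "qu"  ["qu"]
2. n3.val = 19  [terminal]
3. n4.tag = 27  [terminal]
4. n2.tag = true  [true]
5. n2.idx = 9  [b.tag - 18]
6. n1.acc = 7  [B.idx * 3 - 20]
7. n1.tag = false  [false]
8. n1.pre = 4  [4]
9. n0.acc = 16  [S₁.acc * -2 + 30]
10. n0.tag = false  [S₁.tag == true]
11. n0.pre = -9  [S₁.pre - 13]

16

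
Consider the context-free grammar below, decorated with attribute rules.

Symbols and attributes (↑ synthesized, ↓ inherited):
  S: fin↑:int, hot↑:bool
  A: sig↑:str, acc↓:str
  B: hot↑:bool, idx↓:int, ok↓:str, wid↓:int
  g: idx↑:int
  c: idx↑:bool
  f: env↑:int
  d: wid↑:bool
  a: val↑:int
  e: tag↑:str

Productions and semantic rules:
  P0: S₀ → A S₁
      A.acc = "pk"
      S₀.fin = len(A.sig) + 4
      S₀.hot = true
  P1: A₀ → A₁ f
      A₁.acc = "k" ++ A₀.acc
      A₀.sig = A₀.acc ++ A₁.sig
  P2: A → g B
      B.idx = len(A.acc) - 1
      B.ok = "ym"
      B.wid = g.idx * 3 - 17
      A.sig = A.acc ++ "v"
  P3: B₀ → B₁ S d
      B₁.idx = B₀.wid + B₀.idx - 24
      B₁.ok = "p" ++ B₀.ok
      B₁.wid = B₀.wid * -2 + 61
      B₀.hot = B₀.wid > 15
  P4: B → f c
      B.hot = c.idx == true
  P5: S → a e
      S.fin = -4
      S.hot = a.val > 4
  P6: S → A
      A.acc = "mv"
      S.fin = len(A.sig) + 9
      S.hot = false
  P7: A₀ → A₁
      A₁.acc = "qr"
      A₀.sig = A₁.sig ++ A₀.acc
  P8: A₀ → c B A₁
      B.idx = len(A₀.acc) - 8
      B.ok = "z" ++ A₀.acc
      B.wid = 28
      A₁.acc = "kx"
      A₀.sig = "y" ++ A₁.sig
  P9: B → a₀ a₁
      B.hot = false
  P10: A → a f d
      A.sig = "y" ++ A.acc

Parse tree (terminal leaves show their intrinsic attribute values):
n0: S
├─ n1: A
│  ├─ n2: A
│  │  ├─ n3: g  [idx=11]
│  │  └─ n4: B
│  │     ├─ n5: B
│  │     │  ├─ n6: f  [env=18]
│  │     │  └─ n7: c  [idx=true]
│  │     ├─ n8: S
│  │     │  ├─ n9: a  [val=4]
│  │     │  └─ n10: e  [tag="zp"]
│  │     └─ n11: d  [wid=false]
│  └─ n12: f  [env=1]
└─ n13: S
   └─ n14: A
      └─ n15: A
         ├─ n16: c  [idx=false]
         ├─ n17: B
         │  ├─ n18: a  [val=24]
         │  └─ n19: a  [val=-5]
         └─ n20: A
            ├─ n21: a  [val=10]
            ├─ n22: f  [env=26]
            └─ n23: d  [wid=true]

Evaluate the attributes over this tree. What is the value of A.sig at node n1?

1. n1.acc = "pk"  ["pk"]
2. n2.acc = "kpk"  ["k" ++ A₀.acc]
3. n3.idx = 11  [terminal]
4. n4.idx = 2  [len(A.acc) - 1]
5. n4.ok = "ym"  ["ym"]
6. n4.wid = 16  [g.idx * 3 - 17]
7. n5.idx = -6  [B₀.wid + B₀.idx - 24]
8. n5.ok = "pym"  ["p" ++ B₀.ok]
9. n5.wid = 29  [B₀.wid * -2 + 61]
10. n6.env = 18  [terminal]
11. n7.idx = true  [terminal]
12. n5.hot = true  [c.idx == true]
13. n9.val = 4  [terminal]
14. n10.tag = "zp"  [terminal]
15. n8.fin = -4  [-4]
16. n8.hot = false  [a.val > 4]
17. n11.wid = false  [terminal]
18. n4.hot = true  [B₀.wid > 15]
19. n2.sig = "kpkv"  [A.acc ++ "v"]
20. n12.env = 1  [terminal]
21. n1.sig = "pkkpkv"  [A₀.acc ++ A₁.sig]
22. n14.acc = "mv"  ["mv"]
23. n15.acc = "qr"  ["qr"]
24. n16.idx = false  [terminal]
25. n17.idx = -6  [len(A₀.acc) - 8]
26. n17.ok = "zqr"  ["z" ++ A₀.acc]
27. n17.wid = 28  [28]
28. n18.val = 24  [terminal]
29. n19.val = -5  [terminal]
30. n17.hot = false  [false]
31. n20.acc = "kx"  ["kx"]
32. n21.val = 10  [terminal]
33. n22.env = 26  [terminal]
34. n23.wid = true  [terminal]
35. n20.sig = "ykx"  ["y" ++ A.acc]
36. n15.sig = "yykx"  ["y" ++ A₁.sig]
37. n14.sig = "yykxmv"  [A₁.sig ++ A₀.acc]
38. n13.fin = 15  [len(A.sig) + 9]
39. n13.hot = false  [false]
40. n0.fin = 10  [len(A.sig) + 4]
41. n0.hot = true  [true]

"pkkpkv"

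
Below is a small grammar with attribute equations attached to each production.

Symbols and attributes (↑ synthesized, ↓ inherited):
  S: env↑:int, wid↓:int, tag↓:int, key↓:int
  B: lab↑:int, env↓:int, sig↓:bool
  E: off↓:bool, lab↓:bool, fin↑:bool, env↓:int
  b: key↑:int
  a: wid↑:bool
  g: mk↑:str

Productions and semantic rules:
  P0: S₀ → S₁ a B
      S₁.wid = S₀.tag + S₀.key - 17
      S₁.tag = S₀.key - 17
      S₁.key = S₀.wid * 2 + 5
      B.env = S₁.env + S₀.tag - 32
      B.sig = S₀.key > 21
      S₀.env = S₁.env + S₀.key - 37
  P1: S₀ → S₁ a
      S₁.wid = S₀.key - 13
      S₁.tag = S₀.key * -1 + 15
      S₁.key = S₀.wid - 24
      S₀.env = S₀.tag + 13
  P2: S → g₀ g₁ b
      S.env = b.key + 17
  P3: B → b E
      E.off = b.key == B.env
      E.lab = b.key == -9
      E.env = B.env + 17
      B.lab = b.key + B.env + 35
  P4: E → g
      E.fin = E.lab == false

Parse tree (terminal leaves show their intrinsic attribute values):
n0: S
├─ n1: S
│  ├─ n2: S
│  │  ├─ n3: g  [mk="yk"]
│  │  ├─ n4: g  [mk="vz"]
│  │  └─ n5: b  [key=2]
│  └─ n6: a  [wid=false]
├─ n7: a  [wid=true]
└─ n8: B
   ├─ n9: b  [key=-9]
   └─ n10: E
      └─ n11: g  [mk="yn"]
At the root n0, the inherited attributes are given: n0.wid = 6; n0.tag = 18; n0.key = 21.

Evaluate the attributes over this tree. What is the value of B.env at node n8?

1. n0.wid = 6  [given at root]
2. n0.tag = 18  [given at root]
3. n0.key = 21  [given at root]
4. n1.wid = 22  [S₀.tag + S₀.key - 17]
5. n1.tag = 4  [S₀.key - 17]
6. n1.key = 17  [S₀.wid * 2 + 5]
7. n2.wid = 4  [S₀.key - 13]
8. n2.tag = -2  [S₀.key * -1 + 15]
9. n2.key = -2  [S₀.wid - 24]
10. n3.mk = "yk"  [terminal]
11. n4.mk = "vz"  [terminal]
12. n5.key = 2  [terminal]
13. n2.env = 19  [b.key + 17]
14. n6.wid = false  [terminal]
15. n1.env = 17  [S₀.tag + 13]
16. n7.wid = true  [terminal]
17. n8.env = 3  [S₁.env + S₀.tag - 32]
18. n8.sig = false  [S₀.key > 21]
19. n9.key = -9  [terminal]
20. n10.off = false  [b.key == B.env]
21. n10.lab = true  [b.key == -9]
22. n10.env = 20  [B.env + 17]
23. n11.mk = "yn"  [terminal]
24. n10.fin = false  [E.lab == false]
25. n8.lab = 29  [b.key + B.env + 35]
26. n0.env = 1  [S₁.env + S₀.key - 37]

3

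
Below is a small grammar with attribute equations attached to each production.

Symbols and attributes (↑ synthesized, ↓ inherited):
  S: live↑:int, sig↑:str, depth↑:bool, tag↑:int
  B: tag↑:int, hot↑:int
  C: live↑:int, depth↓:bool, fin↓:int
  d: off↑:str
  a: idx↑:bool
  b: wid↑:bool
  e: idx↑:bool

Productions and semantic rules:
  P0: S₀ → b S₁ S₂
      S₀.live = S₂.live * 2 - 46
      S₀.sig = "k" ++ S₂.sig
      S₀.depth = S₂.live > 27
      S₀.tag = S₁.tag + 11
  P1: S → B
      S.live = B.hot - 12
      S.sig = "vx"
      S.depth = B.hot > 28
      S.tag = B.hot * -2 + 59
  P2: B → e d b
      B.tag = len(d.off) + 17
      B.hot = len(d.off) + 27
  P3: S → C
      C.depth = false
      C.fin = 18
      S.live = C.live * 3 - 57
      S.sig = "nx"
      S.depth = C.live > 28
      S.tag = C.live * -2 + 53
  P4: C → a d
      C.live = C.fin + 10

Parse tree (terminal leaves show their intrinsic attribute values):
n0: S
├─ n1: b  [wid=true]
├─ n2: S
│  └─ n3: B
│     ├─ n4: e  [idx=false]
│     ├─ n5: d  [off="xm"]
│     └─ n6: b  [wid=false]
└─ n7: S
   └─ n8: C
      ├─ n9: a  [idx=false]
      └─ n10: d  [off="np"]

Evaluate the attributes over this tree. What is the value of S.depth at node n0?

false

1. n1.wid = true  [terminal]
2. n4.idx = false  [terminal]
3. n5.off = "xm"  [terminal]
4. n6.wid = false  [terminal]
5. n3.tag = 19  [len(d.off) + 17]
6. n3.hot = 29  [len(d.off) + 27]
7. n2.live = 17  [B.hot - 12]
8. n2.sig = "vx"  ["vx"]
9. n2.depth = true  [B.hot > 28]
10. n2.tag = 1  [B.hot * -2 + 59]
11. n8.depth = false  [false]
12. n8.fin = 18  [18]
13. n9.idx = false  [terminal]
14. n10.off = "np"  [terminal]
15. n8.live = 28  [C.fin + 10]
16. n7.live = 27  [C.live * 3 - 57]
17. n7.sig = "nx"  ["nx"]
18. n7.depth = false  [C.live > 28]
19. n7.tag = -3  [C.live * -2 + 53]
20. n0.live = 8  [S₂.live * 2 - 46]
21. n0.sig = "knx"  ["k" ++ S₂.sig]
22. n0.depth = false  [S₂.live > 27]
23. n0.tag = 12  [S₁.tag + 11]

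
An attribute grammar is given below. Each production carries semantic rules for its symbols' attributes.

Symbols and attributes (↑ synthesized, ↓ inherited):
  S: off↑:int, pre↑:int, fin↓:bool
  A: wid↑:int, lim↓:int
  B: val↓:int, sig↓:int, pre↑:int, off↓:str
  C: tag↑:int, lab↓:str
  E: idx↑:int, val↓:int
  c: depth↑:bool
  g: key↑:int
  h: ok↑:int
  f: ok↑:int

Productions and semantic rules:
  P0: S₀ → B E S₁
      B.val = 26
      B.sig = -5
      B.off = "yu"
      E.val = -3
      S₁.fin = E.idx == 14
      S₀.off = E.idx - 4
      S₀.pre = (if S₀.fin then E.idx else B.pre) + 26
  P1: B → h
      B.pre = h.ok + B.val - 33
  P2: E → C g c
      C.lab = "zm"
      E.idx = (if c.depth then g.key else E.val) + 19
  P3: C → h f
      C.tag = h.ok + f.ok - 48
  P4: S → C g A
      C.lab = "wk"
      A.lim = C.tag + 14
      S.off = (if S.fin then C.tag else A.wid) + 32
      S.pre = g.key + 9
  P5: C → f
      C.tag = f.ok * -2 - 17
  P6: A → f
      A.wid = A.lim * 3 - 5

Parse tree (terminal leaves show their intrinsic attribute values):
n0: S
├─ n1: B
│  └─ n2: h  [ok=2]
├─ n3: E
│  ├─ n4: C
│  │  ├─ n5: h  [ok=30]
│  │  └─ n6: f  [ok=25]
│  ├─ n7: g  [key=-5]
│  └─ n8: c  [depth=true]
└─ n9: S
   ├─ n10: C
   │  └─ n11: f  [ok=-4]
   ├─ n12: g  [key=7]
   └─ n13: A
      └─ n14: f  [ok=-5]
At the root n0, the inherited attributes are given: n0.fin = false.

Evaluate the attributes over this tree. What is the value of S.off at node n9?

1. n0.fin = false  [given at root]
2. n1.val = 26  [26]
3. n1.sig = -5  [-5]
4. n1.off = "yu"  ["yu"]
5. n2.ok = 2  [terminal]
6. n1.pre = -5  [h.ok + B.val - 33]
7. n3.val = -3  [-3]
8. n4.lab = "zm"  ["zm"]
9. n5.ok = 30  [terminal]
10. n6.ok = 25  [terminal]
11. n4.tag = 7  [h.ok + f.ok - 48]
12. n7.key = -5  [terminal]
13. n8.depth = true  [terminal]
14. n3.idx = 14  [(if c.depth then g.key else E.val) + 19]
15. n9.fin = true  [E.idx == 14]
16. n10.lab = "wk"  ["wk"]
17. n11.ok = -4  [terminal]
18. n10.tag = -9  [f.ok * -2 - 17]
19. n12.key = 7  [terminal]
20. n13.lim = 5  [C.tag + 14]
21. n14.ok = -5  [terminal]
22. n13.wid = 10  [A.lim * 3 - 5]
23. n9.off = 23  [(if S.fin then C.tag else A.wid) + 32]
24. n9.pre = 16  [g.key + 9]
25. n0.off = 10  [E.idx - 4]
26. n0.pre = 21  [(if S₀.fin then E.idx else B.pre) + 26]

23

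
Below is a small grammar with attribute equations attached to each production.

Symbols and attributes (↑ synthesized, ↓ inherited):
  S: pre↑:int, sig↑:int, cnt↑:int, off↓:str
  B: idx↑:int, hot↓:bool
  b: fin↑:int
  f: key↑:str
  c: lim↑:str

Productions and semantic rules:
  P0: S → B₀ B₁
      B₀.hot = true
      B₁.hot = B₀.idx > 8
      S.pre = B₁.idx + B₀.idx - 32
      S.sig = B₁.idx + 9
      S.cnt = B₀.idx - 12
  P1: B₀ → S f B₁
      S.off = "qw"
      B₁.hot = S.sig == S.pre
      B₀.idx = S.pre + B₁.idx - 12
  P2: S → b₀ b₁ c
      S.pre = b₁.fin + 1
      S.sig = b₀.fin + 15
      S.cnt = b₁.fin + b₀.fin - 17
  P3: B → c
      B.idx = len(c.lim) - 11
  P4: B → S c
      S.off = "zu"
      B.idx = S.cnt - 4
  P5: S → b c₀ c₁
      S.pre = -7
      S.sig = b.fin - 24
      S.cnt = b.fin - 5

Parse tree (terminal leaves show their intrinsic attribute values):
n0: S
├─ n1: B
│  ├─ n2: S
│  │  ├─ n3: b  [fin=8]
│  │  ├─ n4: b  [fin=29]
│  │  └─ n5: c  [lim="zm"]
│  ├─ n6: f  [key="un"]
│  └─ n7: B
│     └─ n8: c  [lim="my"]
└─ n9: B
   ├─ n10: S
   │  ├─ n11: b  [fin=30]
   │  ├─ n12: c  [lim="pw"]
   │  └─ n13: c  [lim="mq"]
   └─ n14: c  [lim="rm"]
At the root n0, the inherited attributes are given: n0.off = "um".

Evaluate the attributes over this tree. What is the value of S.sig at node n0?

1. n0.off = "um"  [given at root]
2. n1.hot = true  [true]
3. n2.off = "qw"  ["qw"]
4. n3.fin = 8  [terminal]
5. n4.fin = 29  [terminal]
6. n5.lim = "zm"  [terminal]
7. n2.pre = 30  [b₁.fin + 1]
8. n2.sig = 23  [b₀.fin + 15]
9. n2.cnt = 20  [b₁.fin + b₀.fin - 17]
10. n6.key = "un"  [terminal]
11. n7.hot = false  [S.sig == S.pre]
12. n8.lim = "my"  [terminal]
13. n7.idx = -9  [len(c.lim) - 11]
14. n1.idx = 9  [S.pre + B₁.idx - 12]
15. n9.hot = true  [B₀.idx > 8]
16. n10.off = "zu"  ["zu"]
17. n11.fin = 30  [terminal]
18. n12.lim = "pw"  [terminal]
19. n13.lim = "mq"  [terminal]
20. n10.pre = -7  [-7]
21. n10.sig = 6  [b.fin - 24]
22. n10.cnt = 25  [b.fin - 5]
23. n14.lim = "rm"  [terminal]
24. n9.idx = 21  [S.cnt - 4]
25. n0.pre = -2  [B₁.idx + B₀.idx - 32]
26. n0.sig = 30  [B₁.idx + 9]
27. n0.cnt = -3  [B₀.idx - 12]

30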